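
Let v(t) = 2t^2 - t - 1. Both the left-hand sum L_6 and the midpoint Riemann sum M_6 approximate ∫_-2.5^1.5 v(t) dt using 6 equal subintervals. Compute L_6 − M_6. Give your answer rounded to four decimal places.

4.8889

L_6 ≈ 15.259259.
M_6 ≈ 10.370370.
L_6 − M_6 ≈ 4.8889.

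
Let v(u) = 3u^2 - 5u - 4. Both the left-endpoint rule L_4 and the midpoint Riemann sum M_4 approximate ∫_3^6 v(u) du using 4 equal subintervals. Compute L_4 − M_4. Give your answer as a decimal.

-23.484375

L_4 = 85.59375.
M_4 = 109.078125.
L_4 − M_4 = -23.484375.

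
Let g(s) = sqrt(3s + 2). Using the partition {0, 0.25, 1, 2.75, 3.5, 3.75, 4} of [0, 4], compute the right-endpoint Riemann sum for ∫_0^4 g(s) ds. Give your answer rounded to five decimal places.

Subinterval widths: 0.25, 0.75, 1.75, 0.75, 0.25, 0.25.
Right endpoints: 0.25, 1, 2.75, 3.5, 3.75, 4.
g(0.25) ≈ 1.65831, g(1) ≈ 2.23607, g(2.75) ≈ 3.20156, g(3.5) ≈ 3.53553, g(3.75) ≈ 3.64005, g(4) ≈ 3.74166.
Sum = Σ Δs_i · g(s_i).
Sum ≈ 12.19144.

12.19144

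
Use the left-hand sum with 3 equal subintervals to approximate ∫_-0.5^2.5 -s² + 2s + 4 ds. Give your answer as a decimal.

Δs = (2.5 − (-0.5))/3 = 1.
Left endpoints: -0.5, 0.5, 1.5.
f(-0.5) = 2.75, f(0.5) = 4.75, f(1.5) = 4.75.
Sum = Δs · [f(-0.5) + f(0.5) + f(1.5)].
Sum = 12.25.

12.25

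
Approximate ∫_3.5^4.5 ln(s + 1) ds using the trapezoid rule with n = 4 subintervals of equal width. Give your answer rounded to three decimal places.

1.608

Δs = (4.5 − 3.5)/4 = 0.25.
f(3.5) ≈ 1.504, f(3.75) ≈ 1.558, f(4) ≈ 1.609, f(4.25) ≈ 1.658, f(4.5) ≈ 1.705.
T_4 = (Δs/2)·[f(s_0) + 2f(s_1) + 2f(s_2) + 2f(s_3) + f(s_4)].
Sum ≈ 1.608.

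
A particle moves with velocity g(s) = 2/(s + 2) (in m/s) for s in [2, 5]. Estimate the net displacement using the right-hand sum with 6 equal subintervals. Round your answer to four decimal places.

1.0674

Δs = (5 − 2)/6 = 0.5.
Right endpoints: 2.5, 3, 3.5, 4, 4.5, 5.
g(2.5) = 4/9, g(3) = 0.4, g(3.5) = 4/11, g(4) = 1/3, g(4.5) = 4/13, g(5) = 2/7.
Sum = Δs · [g(2.5) + g(3) + g(3.5) + ...].
Sum ≈ 1.0674.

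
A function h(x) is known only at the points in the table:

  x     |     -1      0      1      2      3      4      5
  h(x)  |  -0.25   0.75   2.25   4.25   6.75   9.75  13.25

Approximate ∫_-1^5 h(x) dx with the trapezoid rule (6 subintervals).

30.25

Δx = 1.
T_6 = (1/2)·[(-0.25) + 2·0.75 + 2·2.25 + 2·4.25 + 2·6.75 + 2·9.75 + 13.25] = 30.25.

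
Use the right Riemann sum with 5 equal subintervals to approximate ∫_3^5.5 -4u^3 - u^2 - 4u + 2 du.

-1070.625

Δu = (5.5 − 3)/5 = 0.5.
Right endpoints: 3.5, 4, 4.5, 5, 5.5.
f(3.5) = -195.75, f(4) = -286, f(4.5) = -400.75, f(5) = -543, f(5.5) = -715.75.
Sum = Δu · [f(3.5) + f(4) + f(4.5) + f(5) + f(5.5)].
Sum = -1070.625.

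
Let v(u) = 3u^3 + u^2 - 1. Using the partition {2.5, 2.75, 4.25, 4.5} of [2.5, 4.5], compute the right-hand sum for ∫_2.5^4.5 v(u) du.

Subinterval widths: 0.25, 1.5, 0.25.
Right endpoints: 2.75, 4.25, 4.5.
v(2.75) = 68.953125, v(4.25) = 247.359375, v(4.5) = 292.625.
Sum = Σ Δu_i · v(u_i).
Sum = 461.43359375.

461.43359375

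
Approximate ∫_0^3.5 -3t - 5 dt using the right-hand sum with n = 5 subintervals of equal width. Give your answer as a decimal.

-39.55

Δt = (3.5 − 0)/5 = 0.7.
Right endpoints: 0.7, 1.4, 2.1, 2.8, 3.5.
f(0.7) = -7.1, f(1.4) = -9.2, f(2.1) = -11.3, f(2.8) = -13.4, f(3.5) = -15.5.
Sum = Δt · [f(0.7) + f(1.4) + f(2.1) + f(2.8) + f(3.5)].
Sum = -39.55.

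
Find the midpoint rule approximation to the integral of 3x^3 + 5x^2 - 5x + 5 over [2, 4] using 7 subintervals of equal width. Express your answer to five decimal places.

Δx = (4 − 2)/7 = 2/7.
Midpoints: 15/7, 17/7, 19/7, 3, 23/7, 25/7, 27/7.
f(15/7) = 16040/343, f(17/7) = 22404/343, f(19/7) = 30272/343, f(3) = 116, f(23/7) = 51096/343, f(25/7) = 64340/343, f(27/7) = 79664/343.
Sum = Δx · [f(15/7) + f(17/7) + f(19/7) + ...].
Sum ≈ 252.89796.

252.89796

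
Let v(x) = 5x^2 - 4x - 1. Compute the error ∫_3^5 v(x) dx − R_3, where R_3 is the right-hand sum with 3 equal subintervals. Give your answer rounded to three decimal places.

Exact integral: ∫_3^5 v(x) dx ≈ 129.33333.
R_3 ≈ 154.07407.
Error ≈ 129.33333 − 154.07407 ≈ -24.741.

-24.741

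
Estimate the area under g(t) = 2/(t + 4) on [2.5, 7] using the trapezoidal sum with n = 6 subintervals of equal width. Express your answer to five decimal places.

Δt = (7 − 2.5)/6 = 0.75.
g(2.5) = 4/13, g(3.25) = 8/29, g(4) = 0.25, g(4.75) = 8/35, g(5.5) = 4/19, g(6.25) = 8/41, g(7) = 2/11.
T_6 = (Δt/2)·[g(t_0) + 2g(t_1) + ... + 2g(t_{5}) + g(t_6)].
Sum ≈ 1.05363.

1.05363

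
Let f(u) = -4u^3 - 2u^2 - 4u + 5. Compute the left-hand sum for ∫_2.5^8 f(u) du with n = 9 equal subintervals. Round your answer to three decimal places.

Δu = (8 − 2.5)/9 = 11/18.
Left endpoints: 2.5, 28/9, 67/18, 13/3, 89/18, 50/9, 37/6, 61/9, 133/18.
f(2.5) = -80, f(28/9) = -107347/729, f(67/18) = -177791/729, f(13/3) = -10135/27, f(89/18) = -398902/729, f(50/9) = -557555/729, f(37/6) = -27911/27, f(61/9) = -991021/729, f(133/18) = -1273820/729.
Sum = Δu · [f(2.5) + f(28/9) + f(67/18) + ...].
Sum ≈ -3849.412.

-3849.412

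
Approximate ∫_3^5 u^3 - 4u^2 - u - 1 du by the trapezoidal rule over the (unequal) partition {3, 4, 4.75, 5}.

-2.9140625

Subinterval widths: 1, 0.75, 0.25.
f(3) = -13, f(4) = -5, f(4.75) = 11.171875, f(5) = 19.
On each subinterval the trapezoid contributes (Δu_i/2)·[f(u_{i-1}) + f(u_i)].
Sum = -2.9140625.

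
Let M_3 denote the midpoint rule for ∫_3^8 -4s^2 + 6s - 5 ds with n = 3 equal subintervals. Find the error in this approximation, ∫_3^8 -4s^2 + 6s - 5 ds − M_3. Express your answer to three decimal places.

-4.630

Exact integral: ∫_3^8 f(s) ds ≈ -506.66667.
M_3 ≈ -502.03704.
Error ≈ -506.66667 − (-502.03704) ≈ -4.630.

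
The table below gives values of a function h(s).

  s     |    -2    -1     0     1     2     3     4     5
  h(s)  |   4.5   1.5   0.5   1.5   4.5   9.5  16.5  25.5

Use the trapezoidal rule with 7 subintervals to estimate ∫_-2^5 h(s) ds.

Δs = 1.
T_7 = (1/2)·[4.5 + 2·1.5 + 2·0.5 + 2·1.5 + 2·4.5 + 2·9.5 + 2·16.5 + 25.5] = 49.

49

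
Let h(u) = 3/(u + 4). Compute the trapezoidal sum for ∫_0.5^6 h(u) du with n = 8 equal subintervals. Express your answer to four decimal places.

Δu = (6 − 0.5)/8 = 0.6875.
h(0.5) = 2/3, h(1.1875) = 48/83, h(1.875) = 24/47, h(2.5625) = 16/35, h(3.25) = 12/29, h(3.9375) = 48/127, h(4.625) = 8/23, h(5.3125) = 48/149, h(6) = 0.3.
T_8 = (Δu/2)·[h(u_0) + 2h(u_1) + ... + 2h(u_{7}) + h(u_8)].
Sum ≈ 2.4002.

2.4002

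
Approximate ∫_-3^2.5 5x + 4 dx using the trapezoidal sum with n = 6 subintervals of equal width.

Δx = (2.5 − (-3))/6 = 11/12.
f(-3) = -11, f(-25/12) = -77/12, f(-7/6) = -11/6, f(-0.25) = 2.75, f(2/3) = 22/3, f(19/12) = 143/12, f(2.5) = 16.5.
T_6 = (Δx/2)·[f(x_0) + 2f(x_1) + ... + 2f(x_{5}) + f(x_6)].
Sum = 15.125.

15.125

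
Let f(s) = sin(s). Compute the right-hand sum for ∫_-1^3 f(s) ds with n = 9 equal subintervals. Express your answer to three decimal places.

1.723

Δs = (3 − (-1))/9 = 4/9.
Right endpoints: -5/9, -1/9, 1/3, 7/9, 11/9, 5/3, 19/9, 23/9, 3.
f(-5/9) ≈ -0.527, f(-1/9) ≈ -0.111, f(1/3) ≈ 0.327, f(7/9) ≈ 0.702, f(11/9) ≈ 0.940, f(5/3) ≈ 0.995, f(19/9) ≈ 0.858, f(23/9) ≈ 0.553, f(3) ≈ 0.141.
Sum = Δs · [f(-5/9) + f(-1/9) + f(1/3) + ...].
Sum ≈ 1.723.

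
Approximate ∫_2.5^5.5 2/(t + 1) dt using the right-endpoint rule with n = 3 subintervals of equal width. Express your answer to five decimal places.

1.11577

Δt = (5.5 − 2.5)/3 = 1.
Right endpoints: 3.5, 4.5, 5.5.
f(3.5) = 4/9, f(4.5) = 4/11, f(5.5) = 4/13.
Sum = Δt · [f(3.5) + f(4.5) + f(5.5)].
Sum ≈ 1.11577.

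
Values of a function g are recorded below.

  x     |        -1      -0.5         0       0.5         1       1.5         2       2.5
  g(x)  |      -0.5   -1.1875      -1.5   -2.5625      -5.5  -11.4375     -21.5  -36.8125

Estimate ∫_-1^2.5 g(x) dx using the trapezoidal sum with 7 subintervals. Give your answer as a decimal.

Δx = 0.5.
T_7 = (0.5/2)·[(-0.5) + 2·(-1.1875) + 2·(-1.5) + 2·(-2.5625) + 2·(-5.5) + 2·(-11.4375) + 2·(-21.5) + (-36.8125)] = -31.171875.

-31.171875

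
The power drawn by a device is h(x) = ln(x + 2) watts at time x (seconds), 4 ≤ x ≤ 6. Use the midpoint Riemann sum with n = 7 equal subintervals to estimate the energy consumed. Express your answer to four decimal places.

3.8851

Δx = (6 − 4)/7 = 2/7.
Midpoints: 29/7, 31/7, 33/7, 5, 37/7, 39/7, 41/7.
h(29/7) ≈ 1.8153, h(31/7) ≈ 1.8608, h(33/7) ≈ 1.9042, h(5) ≈ 1.9459, h(37/7) ≈ 1.9859, h(39/7) ≈ 2.0244, h(41/7) ≈ 2.0614.
Sum = Δx · [h(29/7) + h(31/7) + h(33/7) + ...].
Sum ≈ 3.8851.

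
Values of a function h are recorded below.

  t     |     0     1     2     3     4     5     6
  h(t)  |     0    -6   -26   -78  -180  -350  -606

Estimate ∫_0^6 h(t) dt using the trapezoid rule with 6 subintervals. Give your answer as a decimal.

-943

Δt = 1.
T_6 = (1/2)·[0 + 2·(-6) + 2·(-26) + 2·(-78) + 2·(-180) + 2·(-350) + (-606)] = -943.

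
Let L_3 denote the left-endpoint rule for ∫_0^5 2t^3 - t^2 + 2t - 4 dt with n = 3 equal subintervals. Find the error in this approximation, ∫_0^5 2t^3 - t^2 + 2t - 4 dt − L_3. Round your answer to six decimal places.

163.425926

Exact integral: ∫_0^5 f(t) dt ≈ 275.83333333.
L_3 ≈ 112.40740741.
Error ≈ 275.83333333 − 112.40740741 ≈ 163.425926.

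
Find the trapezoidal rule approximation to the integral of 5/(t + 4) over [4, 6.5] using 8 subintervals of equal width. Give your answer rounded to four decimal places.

1.3599

Δt = (6.5 − 4)/8 = 0.3125.
f(4) = 0.625, f(4.3125) = 80/133, f(4.625) = 40/69, f(4.9375) = 80/143, f(5.25) = 20/37, f(5.5625) = 80/153, f(5.875) = 40/79, f(6.1875) = 80/163, f(6.5) = 10/21.
T_8 = (Δt/2)·[f(t_0) + 2f(t_1) + ... + 2f(t_{7}) + f(t_8)].
Sum ≈ 1.3599.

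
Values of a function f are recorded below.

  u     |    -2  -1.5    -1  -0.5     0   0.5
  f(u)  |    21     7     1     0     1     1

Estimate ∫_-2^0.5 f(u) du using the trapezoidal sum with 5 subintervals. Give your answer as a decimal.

10

Δu = 0.5.
T_5 = (0.5/2)·[21 + 2·7 + 2·1 + 2·0 + 2·1 + 1] = 10.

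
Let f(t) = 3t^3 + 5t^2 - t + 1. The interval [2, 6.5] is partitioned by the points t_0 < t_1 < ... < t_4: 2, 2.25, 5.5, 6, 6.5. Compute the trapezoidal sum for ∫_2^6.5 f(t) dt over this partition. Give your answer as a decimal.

1987.20703125

Subinterval widths: 0.25, 3.25, 0.5, 0.5.
f(2) = 43, f(2.25) = 58.234375, f(5.5) = 645.875, f(6) = 823, f(6.5) = 1029.625.
On each subinterval the trapezoid contributes (Δt_i/2)·[f(t_{i-1}) + f(t_i)].
Sum = 1987.20703125.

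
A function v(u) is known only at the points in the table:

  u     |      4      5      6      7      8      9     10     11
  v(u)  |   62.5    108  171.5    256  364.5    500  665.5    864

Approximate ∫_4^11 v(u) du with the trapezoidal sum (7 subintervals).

Δu = 1.
T_7 = (1/2)·[62.5 + 2·108 + 2·171.5 + 2·256 + 2·364.5 + 2·500 + 2·665.5 + 864] = 2528.75.

2528.75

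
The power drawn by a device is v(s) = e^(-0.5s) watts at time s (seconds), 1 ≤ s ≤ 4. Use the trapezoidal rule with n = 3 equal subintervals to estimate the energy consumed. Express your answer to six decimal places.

Δs = (4 − 1)/3 = 1.
v(1) ≈ 0.606531, v(2) ≈ 0.367879, v(3) ≈ 0.223130, v(4) ≈ 0.135335.
T_3 = (Δs/2)·[v(s_0) + 2v(s_1) + 2v(s_2) + v(s_3)].
Sum ≈ 0.961943.

0.961943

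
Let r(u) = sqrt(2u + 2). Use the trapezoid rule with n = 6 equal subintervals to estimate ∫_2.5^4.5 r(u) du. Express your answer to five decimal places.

Δu = (4.5 − 2.5)/6 = 1/3.
r(2.5) ≈ 2.64575, r(17/6) ≈ 2.76887, r(19/6) ≈ 2.88675, r(3.5) ≈ 3.00000, r(23/6) ≈ 3.10913, r(25/6) ≈ 3.21455, r(4.5) ≈ 3.31662.
T_6 = (Δu/2)·[r(u_0) + 2r(u_1) + ... + 2r(u_{5}) + r(u_6)].
Sum ≈ 5.98683.

5.98683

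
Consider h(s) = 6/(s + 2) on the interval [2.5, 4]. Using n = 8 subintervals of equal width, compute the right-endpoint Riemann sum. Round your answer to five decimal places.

Δs = (4 − 2.5)/8 = 0.1875.
Right endpoints: 2.6875, 2.875, 3.0625, 3.25, 3.4375, 3.625, 3.8125, 4.
h(2.6875) = 1.28, h(2.875) = 16/13, h(3.0625) = 32/27, h(3.25) = 8/7, h(3.4375) = 32/29, h(3.625) = 16/15, h(3.8125) = 32/31, h(4) = 1.
Sum = Δs · [h(2.6875) + h(2.875) + h(3.0625) + ...].
Sum ≈ 1.69522.

1.69522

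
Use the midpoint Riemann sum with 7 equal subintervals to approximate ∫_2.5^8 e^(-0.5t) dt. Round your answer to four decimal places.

Δt = (8 − 2.5)/7 = 11/14.
Midpoints: 81/28, 103/28, 125/28, 5.25, 169/28, 191/28, 213/28.
f(81/28) ≈ 0.2354, f(103/28) ≈ 0.1589, f(125/28) ≈ 0.1073, f(5.25) ≈ 0.0724, f(169/28) ≈ 0.0489, f(191/28) ≈ 0.0330, f(213/28) ≈ 0.0223.
Sum = Δt · [f(81/28) + f(103/28) + f(125/28) + ...].
Sum ≈ 0.5329.

0.5329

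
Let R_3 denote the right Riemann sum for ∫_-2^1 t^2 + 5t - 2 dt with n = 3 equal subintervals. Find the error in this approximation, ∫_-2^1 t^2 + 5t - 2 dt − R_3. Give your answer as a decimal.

Exact integral: ∫_-2^1 f(t) dt = -10.5.
R_3 = -4.
Error = -10.5 − (-4) = -6.5.

-6.5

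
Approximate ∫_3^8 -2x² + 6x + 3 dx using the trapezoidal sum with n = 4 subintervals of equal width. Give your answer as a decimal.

-145.9375

Δx = (8 − 3)/4 = 1.25.
f(3) = 3, f(4.25) = -7.625, f(5.5) = -24.5, f(6.75) = -47.625, f(8) = -77.
T_4 = (Δx/2)·[f(x_0) + 2f(x_1) + 2f(x_2) + 2f(x_3) + f(x_4)].
Sum = -145.9375.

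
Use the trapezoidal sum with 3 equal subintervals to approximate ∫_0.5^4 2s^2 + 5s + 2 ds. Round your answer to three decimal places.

90.546

Δs = (4 − 0.5)/3 = 7/6.
f(0.5) = 5, f(5/3) = 143/9, f(17/6) = 290/9, f(4) = 54.
T_3 = (Δs/2)·[f(s_0) + 2f(s_1) + 2f(s_2) + f(s_3)].
Sum ≈ 90.546.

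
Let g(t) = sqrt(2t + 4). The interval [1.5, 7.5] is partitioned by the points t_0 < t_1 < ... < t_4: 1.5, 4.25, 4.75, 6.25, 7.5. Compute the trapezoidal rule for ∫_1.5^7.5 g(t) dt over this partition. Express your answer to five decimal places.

Subinterval widths: 2.75, 0.5, 1.5, 1.25.
g(1.5) ≈ 2.64575, g(4.25) ≈ 3.53553, g(4.75) ≈ 3.67423, g(6.25) ≈ 4.06202, g(7.5) ≈ 4.35890.
On each subinterval the trapezoid contributes (Δt_i/2)·[g(t_{i-1}) + g(t_i)].
Sum ≈ 21.36697.

21.36697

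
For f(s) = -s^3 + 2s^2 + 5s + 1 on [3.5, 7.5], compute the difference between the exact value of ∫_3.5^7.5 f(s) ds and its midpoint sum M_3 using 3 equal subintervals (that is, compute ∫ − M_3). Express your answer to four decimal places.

-8.5926

Exact integral: ∫_3.5^7.5 f(s) ds ≈ -386.833333.
M_3 ≈ -378.240741.
Error ≈ -386.833333 − (-378.240741) ≈ -8.5926.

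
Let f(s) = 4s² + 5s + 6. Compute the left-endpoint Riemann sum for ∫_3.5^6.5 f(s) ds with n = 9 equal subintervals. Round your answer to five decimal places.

379.72222

Δs = (6.5 − 3.5)/9 = 1/3.
Left endpoints: 3.5, 23/6, 25/6, 4.5, 29/6, 31/6, 5.5, 35/6, 37/6.
f(3.5) = 72.5, f(23/6) = 1511/18, f(25/6) = 1733/18, f(4.5) = 109.5, f(29/6) = 2225/18, f(31/6) = 2495/18, f(5.5) = 154.5, f(35/6) = 3083/18, f(37/6) = 3401/18.
Sum = Δs · [f(3.5) + f(23/6) + f(25/6) + ...].
Sum ≈ 379.72222.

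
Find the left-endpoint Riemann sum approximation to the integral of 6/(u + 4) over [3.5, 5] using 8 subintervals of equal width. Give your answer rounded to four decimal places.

Δu = (5 − 3.5)/8 = 0.1875.
Left endpoints: 3.5, 3.6875, 3.875, 4.0625, 4.25, 4.4375, 4.625, 4.8125.
f(3.5) = 0.8, f(3.6875) = 32/41, f(3.875) = 16/21, f(4.0625) = 32/43, f(4.25) = 8/11, f(4.4375) = 32/45, f(4.625) = 16/23, f(4.8125) = 32/47.
Sum = Δu · [f(3.5) + f(3.6875) + f(3.875) + ...].
Sum ≈ 1.1065.

1.1065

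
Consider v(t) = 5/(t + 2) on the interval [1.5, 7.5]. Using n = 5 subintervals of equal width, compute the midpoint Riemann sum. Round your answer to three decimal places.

4.972

Δt = (7.5 − 1.5)/5 = 1.2.
Midpoints: 2.1, 3.3, 4.5, 5.7, 6.9.
v(2.1) = 50/41, v(3.3) = 50/53, v(4.5) = 10/13, v(5.7) = 50/77, v(6.9) = 50/89.
Sum = Δt · [v(2.1) + v(3.3) + v(4.5) + v(5.7) + v(6.9)].
Sum ≈ 4.972.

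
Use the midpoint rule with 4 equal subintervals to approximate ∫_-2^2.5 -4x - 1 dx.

-9

Δx = (2.5 − (-2))/4 = 1.125.
Midpoints: -1.4375, -0.3125, 0.8125, 1.9375.
f(-1.4375) = 4.75, f(-0.3125) = 0.25, f(0.8125) = -4.25, f(1.9375) = -8.75.
Sum = Δx · [f(-1.4375) + f(-0.3125) + f(0.8125) + f(1.9375)].
Sum = -9.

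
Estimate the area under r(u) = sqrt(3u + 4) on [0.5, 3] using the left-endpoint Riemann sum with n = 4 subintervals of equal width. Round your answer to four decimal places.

7.1486

Δu = (3 − 0.5)/4 = 0.625.
Left endpoints: 0.5, 1.125, 1.75, 2.375.
r(0.5) ≈ 2.3452, r(1.125) ≈ 2.7157, r(1.75) ≈ 3.0414, r(2.375) ≈ 3.3354.
Sum = Δu · [r(0.5) + r(1.125) + r(1.75) + r(2.375)].
Sum ≈ 7.1486.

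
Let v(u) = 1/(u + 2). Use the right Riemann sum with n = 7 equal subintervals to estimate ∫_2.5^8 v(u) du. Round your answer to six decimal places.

0.752511

Δu = (8 − 2.5)/7 = 11/14.
Right endpoints: 23/7, 57/14, 34/7, 79/14, 45/7, 101/14, 8.
v(23/7) = 7/37, v(57/14) = 14/85, v(34/7) = 7/48, v(79/14) = 14/107, v(45/7) = 7/59, v(101/14) = 14/129, v(8) = 0.1.
Sum = Δu · [v(23/7) + v(57/14) + v(34/7) + ...].
Sum ≈ 0.752511.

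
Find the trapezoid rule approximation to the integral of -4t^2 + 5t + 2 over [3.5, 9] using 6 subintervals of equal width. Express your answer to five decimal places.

Δt = (9 − 3.5)/6 = 11/12.
f(3.5) = -29.5, f(53/12) = -971/18, f(16/3) = -766/9, f(6.25) = -123, f(43/6) = -3017/18, f(97/12) = -3941/18, f(9) = -277.
T_6 = (Δt/2)·[f(t_0) + 2f(t_1) + ... + 2f(t_{5}) + f(t_6)].
Sum ≈ -735.03935.

-735.03935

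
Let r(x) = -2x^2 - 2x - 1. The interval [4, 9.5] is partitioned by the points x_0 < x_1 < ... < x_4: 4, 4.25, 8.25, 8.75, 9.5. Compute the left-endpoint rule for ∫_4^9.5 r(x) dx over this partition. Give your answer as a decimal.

-398.28125

Subinterval widths: 0.25, 4, 0.5, 0.75.
Left endpoints: 4, 4.25, 8.25, 8.75.
r(4) = -41, r(4.25) = -45.625, r(8.25) = -153.625, r(8.75) = -171.625.
Sum = Σ Δx_i · r(x_i).
Sum = -398.28125.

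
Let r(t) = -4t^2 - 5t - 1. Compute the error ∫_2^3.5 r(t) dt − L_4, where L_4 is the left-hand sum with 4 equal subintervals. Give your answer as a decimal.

Exact integral: ∫_2^3.5 r(t) dt = -68.625.
L_4 = -61.171875.
Error = -68.625 − (-61.171875) = -7.453125.

-7.453125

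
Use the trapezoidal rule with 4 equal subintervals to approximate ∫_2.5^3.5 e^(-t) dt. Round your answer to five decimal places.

Δt = (3.5 − 2.5)/4 = 0.25.
f(2.5) ≈ 0.08208, f(2.75) ≈ 0.06393, f(3) ≈ 0.04979, f(3.25) ≈ 0.03877, f(3.5) ≈ 0.03020.
T_4 = (Δt/2)·[f(t_0) + 2f(t_1) + 2f(t_2) + 2f(t_3) + f(t_4)].
Sum ≈ 0.05216.

0.05216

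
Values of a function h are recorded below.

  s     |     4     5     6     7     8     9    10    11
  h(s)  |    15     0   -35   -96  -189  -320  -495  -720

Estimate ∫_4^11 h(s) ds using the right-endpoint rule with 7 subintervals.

-1855

Δs = 1.
Sum = 1·[0 + (-35) + (-96) + (-189) + (-320) + (-495) + (-720)] = -1855.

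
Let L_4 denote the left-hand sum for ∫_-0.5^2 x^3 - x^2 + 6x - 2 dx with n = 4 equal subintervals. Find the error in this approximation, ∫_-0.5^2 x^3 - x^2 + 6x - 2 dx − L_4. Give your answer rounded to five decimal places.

Exact integral: ∫_-0.5^2 f(x) dx ≈ 7.5260417.
L_4 ≈ 1.6748047.
Error ≈ 7.5260417 − 1.6748047 ≈ 5.85124.

5.85124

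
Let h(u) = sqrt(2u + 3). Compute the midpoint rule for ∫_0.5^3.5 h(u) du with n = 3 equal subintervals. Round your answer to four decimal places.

7.8818

Δu = (3.5 − 0.5)/3 = 1.
Midpoints: 1, 2, 3.
h(1) ≈ 2.2361, h(2) ≈ 2.6458, h(3) ≈ 3.0000.
Sum = Δu · [h(1) + h(2) + h(3)].
Sum ≈ 7.8818.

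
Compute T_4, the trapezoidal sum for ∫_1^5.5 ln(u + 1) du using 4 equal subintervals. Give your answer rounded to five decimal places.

Δu = (5.5 − 1)/4 = 1.125.
f(1) ≈ 0.69315, f(2.125) ≈ 1.13943, f(3.25) ≈ 1.44692, f(4.375) ≈ 1.68176, f(5.5) ≈ 1.87180.
T_4 = (Δu/2)·[f(u_0) + 2f(u_1) + 2f(u_2) + 2f(u_3) + f(u_4)].
Sum ≈ 6.24441.

6.24441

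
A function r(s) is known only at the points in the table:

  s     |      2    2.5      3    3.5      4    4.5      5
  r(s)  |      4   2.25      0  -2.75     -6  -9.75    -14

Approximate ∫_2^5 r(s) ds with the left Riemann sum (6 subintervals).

-6.125

Δs = 0.5.
Sum = 0.5·[4 + 2.25 + 0 + (-2.75) + (-6) + (-9.75)] = -6.125.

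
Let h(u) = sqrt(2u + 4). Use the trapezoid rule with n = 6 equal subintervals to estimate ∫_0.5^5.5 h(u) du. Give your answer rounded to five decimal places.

Δu = (5.5 − 0.5)/6 = 5/6.
h(0.5) ≈ 2.23607, h(4/3) ≈ 2.58199, h(13/6) ≈ 2.88675, h(3) ≈ 3.16228, h(23/6) ≈ 3.41565, h(14/3) ≈ 3.65148, h(5.5) ≈ 3.87298.
T_6 = (Δu/2)·[h(u_0) + 2h(u_1) + ... + 2h(u_{5}) + h(u_6)].
Sum ≈ 15.62723.

15.62723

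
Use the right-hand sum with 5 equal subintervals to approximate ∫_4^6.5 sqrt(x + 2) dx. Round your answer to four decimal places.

6.8389

Δx = (6.5 − 4)/5 = 0.5.
Right endpoints: 4.5, 5, 5.5, 6, 6.5.
f(4.5) ≈ 2.5495, f(5) ≈ 2.6458, f(5.5) ≈ 2.7386, f(6) ≈ 2.8284, f(6.5) ≈ 2.9155.
Sum = Δx · [f(4.5) + f(5) + f(5.5) + f(6) + f(6.5)].
Sum ≈ 6.8389.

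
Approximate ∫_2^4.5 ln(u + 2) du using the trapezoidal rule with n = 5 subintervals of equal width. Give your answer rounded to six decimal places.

Δu = (4.5 − 2)/5 = 0.5.
f(2) ≈ 1.386294, f(2.5) ≈ 1.504077, f(3) ≈ 1.609438, f(3.5) ≈ 1.704748, f(4) ≈ 1.791759, f(4.5) ≈ 1.871802.
T_5 = (Δu/2)·[f(u_0) + 2f(u_1) + ... + 2f(u_{4}) + f(u_5)].
Sum ≈ 4.119536.

4.119536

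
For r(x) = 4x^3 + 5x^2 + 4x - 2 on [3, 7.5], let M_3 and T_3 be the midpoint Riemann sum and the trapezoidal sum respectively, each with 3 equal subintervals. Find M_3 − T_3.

-172.125

M_3 = 3769.3125.
T_3 = 3941.4375.
M_3 − T_3 = -172.125.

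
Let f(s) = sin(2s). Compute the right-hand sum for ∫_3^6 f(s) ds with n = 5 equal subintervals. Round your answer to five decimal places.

-0.02614

Δs = (6 − 3)/5 = 0.6.
Right endpoints: 3.6, 4.2, 4.8, 5.4, 6.
f(3.6) ≈ 0.79367, f(4.2) ≈ 0.85460, f(4.8) ≈ -0.17433, f(5.4) ≈ -0.98094, f(6) ≈ -0.53657.
Sum = Δs · [f(3.6) + f(4.2) + f(4.8) + f(5.4) + f(6)].
Sum ≈ -0.02614.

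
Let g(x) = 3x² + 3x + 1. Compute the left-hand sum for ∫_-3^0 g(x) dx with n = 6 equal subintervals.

21.375

Δx = (0 − (-3))/6 = 0.5.
Left endpoints: -3, -2.5, -2, -1.5, -1, -0.5.
g(-3) = 19, g(-2.5) = 12.25, g(-2) = 7, g(-1.5) = 3.25, g(-1) = 1, g(-0.5) = 0.25.
Sum = Δx · [g(-3) + g(-2.5) + g(-2) + ...].
Sum = 21.375.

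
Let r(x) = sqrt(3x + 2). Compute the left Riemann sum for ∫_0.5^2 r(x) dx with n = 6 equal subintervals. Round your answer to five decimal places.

Δx = (2 − 0.5)/6 = 0.25.
Left endpoints: 0.5, 0.75, 1, 1.25, 1.5, 1.75.
r(0.5) ≈ 1.87083, r(0.75) ≈ 2.06155, r(1) ≈ 2.23607, r(1.25) ≈ 2.39792, r(1.5) ≈ 2.54951, r(1.75) ≈ 2.69258.
Sum = Δx · [r(0.5) + r(0.75) + r(1) + ...].
Sum ≈ 3.45211.

3.45211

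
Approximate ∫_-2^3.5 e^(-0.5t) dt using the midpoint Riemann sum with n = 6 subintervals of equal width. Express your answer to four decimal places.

Δt = (3.5 − (-2))/6 = 11/12.
Midpoints: -37/24, -0.625, 7/24, 29/24, 2.125, 73/24.
f(-37/24) ≈ 2.1616, f(-0.625) ≈ 1.3668, f(7/24) ≈ 0.8643, f(29/24) ≈ 0.5465, f(2.125) ≈ 0.3456, f(73/24) ≈ 0.2185.
Sum = Δt · [f(-37/24) + f(-0.625) + f(7/24) + ...].
Sum ≈ 5.0447.

5.0447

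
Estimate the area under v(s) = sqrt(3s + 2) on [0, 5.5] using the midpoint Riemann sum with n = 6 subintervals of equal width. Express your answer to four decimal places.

Δs = (5.5 − 0)/6 = 11/12.
Midpoints: 11/24, 1.375, 55/24, 77/24, 4.125, 121/24.
v(11/24) ≈ 1.8371, v(1.375) ≈ 2.4749, v(55/24) ≈ 2.9791, v(77/24) ≈ 3.4095, v(4.125) ≈ 3.7914, v(121/24) ≈ 4.1382.
Sum = Δs · [v(11/24) + v(1.375) + v(55/24) + ...].
Sum ≈ 17.0778.

17.0778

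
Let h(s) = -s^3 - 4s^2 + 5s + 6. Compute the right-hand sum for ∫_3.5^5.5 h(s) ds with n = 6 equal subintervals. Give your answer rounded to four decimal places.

Δs = (5.5 − 3.5)/6 = 1/3.
Right endpoints: 23/6, 25/6, 4.5, 29/6, 31/6, 5.5.
h(23/6) = -19427/216, h(25/6) = -24829/216, h(4.5) = -143.625, h(29/6) = -38057/216, h(31/6) = -45979/216, h(5.5) = -253.875.
Sum = Δs · [h(23/6) + h(25/6) + h(4.5) + ...].
Sum ≈ -330.4815.

-330.4815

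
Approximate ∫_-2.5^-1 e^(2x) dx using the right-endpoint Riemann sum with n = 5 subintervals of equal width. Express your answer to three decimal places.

0.086

Δx = (-1 − (-2.5))/5 = 0.3.
Right endpoints: -2.2, -1.9, -1.6, -1.3, -1.
f(-2.2) ≈ 0.012, f(-1.9) ≈ 0.022, f(-1.6) ≈ 0.041, f(-1.3) ≈ 0.074, f(-1) ≈ 0.135.
Sum = Δx · [f(-2.2) + f(-1.9) + f(-1.6) + f(-1.3) + f(-1)].
Sum ≈ 0.086.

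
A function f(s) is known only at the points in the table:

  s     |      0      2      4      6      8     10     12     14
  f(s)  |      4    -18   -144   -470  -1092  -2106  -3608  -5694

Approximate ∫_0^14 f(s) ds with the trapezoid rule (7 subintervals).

Δs = 2.
T_7 = (2/2)·[4 + 2·(-18) + 2·(-144) + 2·(-470) + 2·(-1092) + 2·(-2106) + 2·(-3608) + (-5694)] = -20566.

-20566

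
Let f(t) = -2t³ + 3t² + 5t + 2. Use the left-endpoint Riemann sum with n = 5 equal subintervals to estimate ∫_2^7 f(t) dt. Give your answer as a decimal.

Δt = (7 − 2)/5 = 1.
Left endpoints: 2, 3, 4, 5, 6.
f(2) = 8, f(3) = -10, f(4) = -58, f(5) = -148, f(6) = -292.
Sum = Δt · [f(2) + f(3) + f(4) + f(5) + f(6)].
Sum = -500.

-500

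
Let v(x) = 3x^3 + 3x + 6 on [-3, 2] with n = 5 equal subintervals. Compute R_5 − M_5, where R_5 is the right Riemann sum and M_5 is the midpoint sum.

R_5 = 30.
M_5 = -24.375.
R_5 − M_5 = 54.375.

54.375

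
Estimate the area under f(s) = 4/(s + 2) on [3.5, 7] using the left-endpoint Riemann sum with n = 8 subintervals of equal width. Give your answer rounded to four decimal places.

Δs = (7 − 3.5)/8 = 0.4375.
Left endpoints: 3.5, 3.9375, 4.375, 4.8125, 5.25, 5.6875, 6.125, 6.5625.
f(3.5) = 8/11, f(3.9375) = 64/95, f(4.375) = 32/51, f(4.8125) = 64/109, f(5.25) = 16/29, f(5.6875) = 64/123, f(6.125) = 32/65, f(6.5625) = 64/137.
Sum = Δs · [f(3.5) + f(3.9375) + f(4.375) + ...].
Sum ≈ 2.0331.

2.0331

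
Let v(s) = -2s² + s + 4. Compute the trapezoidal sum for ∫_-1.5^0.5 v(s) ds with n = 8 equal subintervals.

4.625

Δs = (0.5 − (-1.5))/8 = 0.25.
v(-1.5) = -2, v(-1.25) = -0.375, v(-1) = 1, v(-0.75) = 2.125, v(-0.5) = 3, v(-0.25) = 3.625, v(0) = 4, v(0.25) = 4.125, v(0.5) = 4.
T_8 = (Δs/2)·[v(s_0) + 2v(s_1) + ... + 2v(s_{7}) + v(s_8)].
Sum = 4.625.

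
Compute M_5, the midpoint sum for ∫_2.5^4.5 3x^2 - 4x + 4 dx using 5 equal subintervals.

55.42

Δx = (4.5 − 2.5)/5 = 0.4.
Midpoints: 2.7, 3.1, 3.5, 3.9, 4.3.
f(2.7) = 15.07, f(3.1) = 20.43, f(3.5) = 26.75, f(3.9) = 34.03, f(4.3) = 42.27.
Sum = Δx · [f(2.7) + f(3.1) + f(3.5) + f(3.9) + f(4.3)].
Sum = 55.42.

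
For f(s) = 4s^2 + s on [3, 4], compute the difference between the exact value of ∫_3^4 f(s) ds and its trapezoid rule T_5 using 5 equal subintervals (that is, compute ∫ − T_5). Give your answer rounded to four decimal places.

-0.0267

Exact integral: ∫_3^4 f(s) ds ≈ 52.833333.
T_5 = 52.86.
Error ≈ 52.833333 − 52.86 ≈ -0.0267.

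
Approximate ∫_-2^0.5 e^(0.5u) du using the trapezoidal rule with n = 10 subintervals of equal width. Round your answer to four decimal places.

1.8347

Δu = (0.5 − (-2))/10 = 0.25.
f(-2) ≈ 0.3679, f(-1.75) ≈ 0.4169, f(-1.5) ≈ 0.4724, f(-1.25) ≈ 0.5353, f(-1) ≈ 0.6065, f(-0.75) ≈ 0.6873, f(-0.5) ≈ 0.7788, f(-0.25) ≈ 0.8825, f(0) ≈ 1.0000, f(0.25) ≈ 1.1331, f(0.5) ≈ 1.2840.
T_10 = (Δu/2)·[f(u_0) + 2f(u_1) + ... + 2f(u_{9}) + f(u_10)].
Sum ≈ 1.8347.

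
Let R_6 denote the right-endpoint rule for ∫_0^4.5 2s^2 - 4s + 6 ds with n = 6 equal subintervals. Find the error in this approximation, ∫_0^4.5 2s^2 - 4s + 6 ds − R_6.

Exact integral: ∫_0^4.5 f(s) ds = 47.25.
R_6 = 56.53125.
Error = 47.25 − 56.53125 = -9.28125.

-9.28125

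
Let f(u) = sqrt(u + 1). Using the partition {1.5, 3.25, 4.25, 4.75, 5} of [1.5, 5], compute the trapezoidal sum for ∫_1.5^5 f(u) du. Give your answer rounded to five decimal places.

Subinterval widths: 1.75, 1, 0.5, 0.25.
f(1.5) ≈ 1.58114, f(3.25) ≈ 2.06155, f(4.25) ≈ 2.29129, f(4.75) ≈ 2.39792, f(5) ≈ 2.44949.
On each subinterval the trapezoid contributes (Δu_i/2)·[f(u_{i-1}) + f(u_i)].
Sum ≈ 7.14200.

7.14200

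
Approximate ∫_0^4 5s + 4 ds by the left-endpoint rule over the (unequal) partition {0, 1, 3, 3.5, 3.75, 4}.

42.5625

Subinterval widths: 1, 2, 0.5, 0.25, 0.25.
Left endpoints: 0, 1, 3, 3.5, 3.75.
f(0) = 4, f(1) = 9, f(3) = 19, f(3.5) = 21.5, f(3.75) = 22.75.
Sum = Σ Δs_i · f(s_i).
Sum = 42.5625.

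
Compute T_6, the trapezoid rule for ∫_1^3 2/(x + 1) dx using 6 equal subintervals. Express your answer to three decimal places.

1.390

Δx = (3 − 1)/6 = 1/3.
f(1) = 1, f(4/3) = 6/7, f(5/3) = 0.75, f(2) = 2/3, f(7/3) = 0.6, f(8/3) = 6/11, f(3) = 0.5.
T_6 = (Δx/2)·[f(x_0) + 2f(x_1) + ... + 2f(x_{5}) + f(x_6)].
Sum ≈ 1.390.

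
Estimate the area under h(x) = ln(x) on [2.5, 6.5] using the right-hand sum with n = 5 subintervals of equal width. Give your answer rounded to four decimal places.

Δx = (6.5 − 2.5)/5 = 0.8.
Right endpoints: 3.3, 4.1, 4.9, 5.7, 6.5.
h(3.3) ≈ 1.1939, h(4.1) ≈ 1.4110, h(4.9) ≈ 1.5892, h(5.7) ≈ 1.7405, h(6.5) ≈ 1.8718.
Sum = Δx · [h(3.3) + h(4.1) + h(4.9) + h(5.7) + h(6.5)].
Sum ≈ 6.2451.

6.2451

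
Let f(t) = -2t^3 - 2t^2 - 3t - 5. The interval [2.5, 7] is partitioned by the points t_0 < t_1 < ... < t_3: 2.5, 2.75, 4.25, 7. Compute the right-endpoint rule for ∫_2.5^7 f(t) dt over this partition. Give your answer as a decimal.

Subinterval widths: 0.25, 1.5, 2.75.
Right endpoints: 2.75, 4.25, 7.
f(2.75) = -69.96875, f(4.25) = -207.40625, f(7) = -810.
Sum = Σ Δt_i · f(t_i).
Sum = -2556.1015625.

-2556.1015625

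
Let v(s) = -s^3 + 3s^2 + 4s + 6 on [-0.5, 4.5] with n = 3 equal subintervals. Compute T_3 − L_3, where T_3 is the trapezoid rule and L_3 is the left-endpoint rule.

-9.375

T_3 ≈ 51.805556.
L_3 ≈ 61.180556.
T_3 − L_3 = -9.375.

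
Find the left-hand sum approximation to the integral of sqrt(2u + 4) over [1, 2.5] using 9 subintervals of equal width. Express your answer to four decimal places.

Δu = (2.5 − 1)/9 = 1/6.
Left endpoints: 1, 7/6, 4/3, 1.5, 5/3, 11/6, 2, 13/6, 7/3.
f(1) ≈ 2.4495, f(7/6) ≈ 2.5166, f(4/3) ≈ 2.5820, f(1.5) ≈ 2.6458, f(5/3) ≈ 2.7080, f(11/6) ≈ 2.7689, f(2) ≈ 2.8284, f(13/6) ≈ 2.8868, f(7/3) ≈ 2.9439.
Sum = Δu · [f(1) + f(7/6) + f(4/3) + ...].
Sum ≈ 4.0550.

4.0550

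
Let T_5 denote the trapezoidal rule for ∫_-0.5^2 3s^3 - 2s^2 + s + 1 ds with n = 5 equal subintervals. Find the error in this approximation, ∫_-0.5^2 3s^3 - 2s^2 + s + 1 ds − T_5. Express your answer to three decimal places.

-0.495

Exact integral: ∫_-0.5^2 f(s) ds ≈ 10.91146.
T_5 = 11.40625.
Error ≈ 10.91146 − 11.40625 ≈ -0.495.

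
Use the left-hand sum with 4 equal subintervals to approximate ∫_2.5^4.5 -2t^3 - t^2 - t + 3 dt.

Δt = (4.5 − 2.5)/4 = 0.5.
Left endpoints: 2.5, 3, 3.5, 4.
f(2.5) = -37, f(3) = -63, f(3.5) = -98.5, f(4) = -145.
Sum = Δt · [f(2.5) + f(3) + f(3.5) + f(4)].
Sum = -171.75.

-171.75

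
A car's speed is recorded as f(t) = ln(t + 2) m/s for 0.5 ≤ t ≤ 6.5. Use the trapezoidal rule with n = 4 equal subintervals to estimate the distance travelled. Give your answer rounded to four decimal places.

9.8477

Δt = (6.5 − 0.5)/4 = 1.5.
f(0.5) ≈ 0.9163, f(2) ≈ 1.3863, f(3.5) ≈ 1.7047, f(5) ≈ 1.9459, f(6.5) ≈ 2.1401.
T_4 = (Δt/2)·[f(t_0) + 2f(t_1) + 2f(t_2) + 2f(t_3) + f(t_4)].
Sum ≈ 9.8477.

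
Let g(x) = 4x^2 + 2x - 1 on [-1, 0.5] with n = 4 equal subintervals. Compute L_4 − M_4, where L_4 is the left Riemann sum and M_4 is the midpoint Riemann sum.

L_4 = -0.609375.
M_4 = -0.8203125.
L_4 − M_4 = 0.2109375.

0.2109375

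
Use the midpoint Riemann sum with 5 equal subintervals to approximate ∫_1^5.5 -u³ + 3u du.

Δu = (5.5 − 1)/5 = 0.9.
Midpoints: 1.45, 2.35, 3.25, 4.15, 5.05.
f(1.45) = 1.301375, f(2.35) = -5.927875, f(3.25) = -24.578125, f(4.15) = -59.023375, f(5.05) = -113.637625.
Sum = Δu · [f(1.45) + f(2.35) + f(3.25) + f(4.15) + f(5.05)].
Sum = -181.6790625.

-181.6790625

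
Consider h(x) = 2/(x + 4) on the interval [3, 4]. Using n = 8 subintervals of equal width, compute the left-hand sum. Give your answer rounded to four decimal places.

0.2693

Δx = (4 − 3)/8 = 0.125.
Left endpoints: 3, 3.125, 3.25, 3.375, 3.5, 3.625, 3.75, 3.875.
h(3) = 2/7, h(3.125) = 16/57, h(3.25) = 8/29, h(3.375) = 16/59, h(3.5) = 4/15, h(3.625) = 16/61, h(3.75) = 8/31, h(3.875) = 16/63.
Sum = Δx · [h(3) + h(3.125) + h(3.25) + ...].
Sum ≈ 0.2693.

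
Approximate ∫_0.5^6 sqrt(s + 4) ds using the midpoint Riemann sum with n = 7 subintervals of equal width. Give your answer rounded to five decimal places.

Δs = (6 − 0.5)/7 = 11/14.
Midpoints: 25/28, 47/28, 69/28, 3.25, 113/28, 135/28, 157/28.
f(25/28) ≈ 2.21198, f(47/28) ≈ 2.38298, f(69/28) ≈ 2.54250, f(3.25) ≈ 2.69258, f(113/28) ≈ 2.83473, f(135/28) ≈ 2.97009, f(157/28) ≈ 3.09954.
Sum = Δs · [f(25/28) + f(47/28) + f(69/28) + ...].
Sum ≈ 14.71988.

14.71988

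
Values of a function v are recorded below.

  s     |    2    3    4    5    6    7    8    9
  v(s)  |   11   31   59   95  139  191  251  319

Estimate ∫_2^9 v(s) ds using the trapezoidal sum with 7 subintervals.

Δs = 1.
T_7 = (1/2)·[11 + 2·31 + 2·59 + 2·95 + 2·139 + 2·191 + 2·251 + 319] = 931.

931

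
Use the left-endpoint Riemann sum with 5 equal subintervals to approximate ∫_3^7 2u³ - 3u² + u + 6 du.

Δu = (7 − 3)/5 = 0.8.
Left endpoints: 3, 3.8, 4.6, 5.4, 6.2.
f(3) = 36, f(3.8) = 76.224, f(4.6) = 141.792, f(5.4) = 238.848, f(6.2) = 373.536.
Sum = Δu · [f(3) + f(3.8) + f(4.6) + f(5.4) + f(6.2)].
Sum = 693.12.

693.12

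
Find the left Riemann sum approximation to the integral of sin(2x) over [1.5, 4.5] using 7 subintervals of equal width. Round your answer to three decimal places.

-0.095

Δx = (4.5 − 1.5)/7 = 3/7.
Left endpoints: 1.5, 27/14, 33/14, 39/14, 45/14, 51/14, 57/14.
f(1.5) ≈ 0.141, f(27/14) ≈ -0.656, f(33/14) ≈ -1.000, f(39/14) ≈ -0.653, f(45/14) ≈ 0.145, f(51/14) ≈ 0.843, f(57/14) ≈ 0.959.
Sum = Δx · [f(1.5) + f(27/14) + f(33/14) + ...].
Sum ≈ -0.095.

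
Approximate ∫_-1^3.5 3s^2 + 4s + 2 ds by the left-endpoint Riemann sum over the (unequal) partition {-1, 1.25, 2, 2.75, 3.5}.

Subinterval widths: 2.25, 0.75, 0.75, 0.75.
Left endpoints: -1, 1.25, 2, 2.75.
f(-1) = 1, f(1.25) = 11.6875, f(2) = 22, f(2.75) = 35.6875.
Sum = Σ Δs_i · f(s_i).
Sum = 54.28125.

54.28125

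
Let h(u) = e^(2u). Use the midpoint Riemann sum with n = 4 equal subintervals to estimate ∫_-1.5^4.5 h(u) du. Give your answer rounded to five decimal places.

2854.14655

Δu = (4.5 − (-1.5))/4 = 1.5.
Midpoints: -0.75, 0.75, 2.25, 3.75.
h(-0.75) ≈ 0.22313, h(0.75) ≈ 4.48169, h(2.25) ≈ 90.01713, h(3.75) ≈ 1808.04241.
Sum = Δu · [h(-0.75) + h(0.75) + h(2.25) + h(3.75)].
Sum ≈ 2854.14655.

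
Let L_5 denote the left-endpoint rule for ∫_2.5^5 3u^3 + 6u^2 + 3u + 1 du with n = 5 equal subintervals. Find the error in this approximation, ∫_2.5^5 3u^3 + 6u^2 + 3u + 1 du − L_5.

Exact integral: ∫_2.5^5 f(u) du = 688.828125.
L_5 = 580.9375.
Error = 688.828125 − 580.9375 = 107.890625.

107.890625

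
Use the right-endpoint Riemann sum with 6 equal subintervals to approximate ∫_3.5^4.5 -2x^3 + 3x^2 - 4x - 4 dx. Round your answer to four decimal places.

Δx = (4.5 − 3.5)/6 = 1/6.
Right endpoints: 11/3, 23/6, 4, 25/6, 13/3, 4.5.
f(11/3) = -2077/27, f(23/6) = -4747/54, f(4) = -100, f(25/6) = -3058/27, f(13/3) = -3449/27, f(4.5) = -143.5.
Sum = Δx · [f(11/3) + f(23/6) + f(4) + ...].
Sum ≈ -108.2222.

-108.2222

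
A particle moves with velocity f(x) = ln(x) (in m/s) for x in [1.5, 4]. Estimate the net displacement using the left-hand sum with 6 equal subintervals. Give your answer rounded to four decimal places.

2.2266

Δx = (4 − 1.5)/6 = 5/12.
Left endpoints: 1.5, 23/12, 7/3, 2.75, 19/6, 43/12.
f(1.5) ≈ 0.4055, f(23/12) ≈ 0.6506, f(7/3) ≈ 0.8473, f(2.75) ≈ 1.0116, f(19/6) ≈ 1.1527, f(43/12) ≈ 1.2763.
Sum = Δx · [f(1.5) + f(23/12) + f(7/3) + ...].
Sum ≈ 2.2266.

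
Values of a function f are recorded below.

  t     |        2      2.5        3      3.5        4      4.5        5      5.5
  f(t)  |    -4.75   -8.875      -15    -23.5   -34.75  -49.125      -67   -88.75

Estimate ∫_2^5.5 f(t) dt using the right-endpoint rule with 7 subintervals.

Δt = 0.5.
Sum = 0.5·[(-8.875) + (-15) + (-23.5) + (-34.75) + (-49.125) + (-67) + (-88.75)] = -143.5.

-143.5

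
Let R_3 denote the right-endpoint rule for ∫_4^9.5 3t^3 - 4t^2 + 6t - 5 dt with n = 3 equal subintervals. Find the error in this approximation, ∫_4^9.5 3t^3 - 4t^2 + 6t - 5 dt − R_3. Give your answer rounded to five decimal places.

Exact integral: ∫_4^9.5 f(t) dt ≈ 5054.2135417.
R_3 ≈ 7168.8425926.
Error ≈ 5054.2135417 − 7168.8425926 ≈ -2114.62905.

-2114.62905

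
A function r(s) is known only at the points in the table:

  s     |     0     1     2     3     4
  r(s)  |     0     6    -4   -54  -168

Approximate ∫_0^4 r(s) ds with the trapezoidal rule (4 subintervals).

-136

Δs = 1.
T_4 = (1/2)·[0 + 2·6 + 2·(-4) + 2·(-54) + (-168)] = -136.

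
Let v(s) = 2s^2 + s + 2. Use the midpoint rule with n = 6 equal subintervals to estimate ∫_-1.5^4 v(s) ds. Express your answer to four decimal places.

62.0214

Δs = (4 − (-1.5))/6 = 11/12.
Midpoints: -25/24, -0.125, 19/24, 41/24, 2.625, 85/24.
v(-25/24) = 901/288, v(-0.125) = 1.90625, v(19/24) = 1165/288, v(41/24) = 2749/288, v(2.625) = 18.40625, v(85/24) = 8821/288.
Sum = Δs · [v(-25/24) + v(-0.125) + v(19/24) + ...].
Sum ≈ 62.0214.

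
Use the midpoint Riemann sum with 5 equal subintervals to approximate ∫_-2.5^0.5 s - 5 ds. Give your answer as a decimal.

-18

Δs = (0.5 − (-2.5))/5 = 0.6.
Midpoints: -2.2, -1.6, -1, -0.4, 0.2.
f(-2.2) = -7.2, f(-1.6) = -6.6, f(-1) = -6, f(-0.4) = -5.4, f(0.2) = -4.8.
Sum = Δs · [f(-2.2) + f(-1.6) + f(-1) + f(-0.4) + f(0.2)].
Sum = -18.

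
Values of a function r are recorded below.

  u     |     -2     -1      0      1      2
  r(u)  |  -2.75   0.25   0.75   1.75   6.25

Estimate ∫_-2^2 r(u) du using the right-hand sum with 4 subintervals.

Δu = 1.
Sum = 1·[0.25 + 0.75 + 1.75 + 6.25] = 9.

9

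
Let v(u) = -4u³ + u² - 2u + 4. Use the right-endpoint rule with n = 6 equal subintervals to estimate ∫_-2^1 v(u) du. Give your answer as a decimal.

Δu = (1 − (-2))/6 = 0.5.
Right endpoints: -1.5, -1, -0.5, 0, 0.5, 1.
v(-1.5) = 22.75, v(-1) = 11, v(-0.5) = 5.75, v(0) = 4, v(0.5) = 2.75, v(1) = -1.
Sum = Δu · [v(-1.5) + v(-1) + v(-0.5) + ...].
Sum = 22.625.

22.625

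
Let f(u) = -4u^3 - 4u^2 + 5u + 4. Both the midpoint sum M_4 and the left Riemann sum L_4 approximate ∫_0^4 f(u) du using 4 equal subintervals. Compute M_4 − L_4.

-122

M_4 = -276.
L_4 = -154.
M_4 − L_4 = -122.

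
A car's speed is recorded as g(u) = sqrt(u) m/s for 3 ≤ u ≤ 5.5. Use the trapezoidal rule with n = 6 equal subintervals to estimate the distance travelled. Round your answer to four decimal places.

Δu = (5.5 − 3)/6 = 5/12.
g(3) ≈ 1.7321, g(41/12) ≈ 1.8484, g(23/6) ≈ 1.9579, g(4.25) ≈ 2.0616, g(14/3) ≈ 2.1602, g(61/12) ≈ 2.2546, g(5.5) ≈ 2.3452.
T_6 = (Δu/2)·[g(u_0) + 2g(u_1) + ... + 2g(u_{5}) + g(u_6)].
Sum ≈ 5.1339.

5.1339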